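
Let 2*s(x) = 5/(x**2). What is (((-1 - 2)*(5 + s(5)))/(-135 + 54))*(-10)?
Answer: -17/9 ≈ -1.8889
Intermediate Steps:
s(x) = 5/(2*x**2) (s(x) = (5/(x**2))/2 = (5/x**2)/2 = 5/(2*x**2))
(((-1 - 2)*(5 + s(5)))/(-135 + 54))*(-10) = (((-1 - 2)*(5 + (5/2)/5**2))/(-135 + 54))*(-10) = ((-3*(5 + (5/2)*(1/25)))/(-81))*(-10) = -(-1)*(5 + 1/10)/27*(-10) = -(-1)*51/(27*10)*(-10) = -1/81*(-153/10)*(-10) = (17/90)*(-10) = -17/9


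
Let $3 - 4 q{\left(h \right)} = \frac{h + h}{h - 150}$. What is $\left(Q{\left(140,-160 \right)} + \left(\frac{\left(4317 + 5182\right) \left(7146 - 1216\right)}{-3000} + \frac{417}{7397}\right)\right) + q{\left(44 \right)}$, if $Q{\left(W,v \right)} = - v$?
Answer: $- \frac{1094696637781}{58806150} \approx -18615.0$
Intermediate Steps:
$q{\left(h \right)} = \frac{3}{4} - \frac{h}{2 \left(-150 + h\right)}$ ($q{\left(h \right)} = \frac{3}{4} - \frac{\left(h + h\right) \frac{1}{h - 150}}{4} = \frac{3}{4} - \frac{2 h \frac{1}{-150 + h}}{4} = \frac{3}{4} - \frac{h}{2 \left(-150 + h\right)}$)
$\left(Q{\left(140,-160 \right)} + \left(\frac{\left(4317 + 5182\right) \left(7146 - 1216\right)}{-3000} + \frac{417}{7397}\right)\right) + q{\left(44 \right)} = \left(\left(-1\right) \left(-160\right) + \left(\frac{\left(4317 + 5182\right) \left(7146 - 1216\right)}{-3000} + \frac{417}{7397}\right)\right) + \frac{-450 + 44}{4 \left(-150 + 44\right)} = \left(160 + \left(9499 \cdot 5930 \left(- \frac{1}{3000}\right) + 417 \cdot \frac{1}{7397}\right)\right) + \frac{1}{4} \frac{1}{-106} \left(-406\right) = \left(160 + \left(56329070 \left(- \frac{1}{3000}\right) + \frac{417}{7397}\right)\right) + \frac{1}{4} \left(- \frac{1}{106}\right) \left(-406\right) = \left(160 + \left(- \frac{5632907}{300} + \frac{417}{7397}\right)\right) + \frac{203}{212} = \left(160 - \frac{41666487979}{2219100}\right) + \frac{203}{212} = - \frac{41311431979}{2219100} + \frac{203}{212} = - \frac{1094696637781}{58806150}$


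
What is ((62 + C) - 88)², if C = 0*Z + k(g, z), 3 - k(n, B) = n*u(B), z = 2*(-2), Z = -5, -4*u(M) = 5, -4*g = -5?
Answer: 117649/256 ≈ 459.57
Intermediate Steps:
g = 5/4 (g = -¼*(-5) = 5/4 ≈ 1.2500)
u(M) = -5/4 (u(M) = -¼*5 = -5/4)
z = -4
k(n, B) = 3 + 5*n/4 (k(n, B) = 3 - n*(-5)/4 = 3 - (-5)*n/4 = 3 + 5*n/4)
C = 73/16 (C = 0*(-5) + (3 + (5/4)*(5/4)) = 0 + (3 + 25/16) = 0 + 73/16 = 73/16 ≈ 4.5625)
((62 + C) - 88)² = ((62 + 73/16) - 88)² = (1065/16 - 88)² = (-343/16)² = 117649/256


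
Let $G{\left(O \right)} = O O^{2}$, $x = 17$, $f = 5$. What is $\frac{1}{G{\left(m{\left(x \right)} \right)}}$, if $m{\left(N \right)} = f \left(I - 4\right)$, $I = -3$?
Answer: $- \frac{1}{42875} \approx -2.3324 \cdot 10^{-5}$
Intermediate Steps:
$m{\left(N \right)} = -35$ ($m{\left(N \right)} = 5 \left(-3 - 4\right) = 5 \left(-7\right) = -35$)
$G{\left(O \right)} = O^{3}$
$\frac{1}{G{\left(m{\left(x \right)} \right)}} = \frac{1}{\left(-35\right)^{3}} = \frac{1}{-42875} = - \frac{1}{42875}$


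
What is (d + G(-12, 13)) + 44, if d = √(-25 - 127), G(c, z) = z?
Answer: 57 + 2*I*√38 ≈ 57.0 + 12.329*I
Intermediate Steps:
d = 2*I*√38 (d = √(-152) = 2*I*√38 ≈ 12.329*I)
(d + G(-12, 13)) + 44 = (2*I*√38 + 13) + 44 = (13 + 2*I*√38) + 44 = 57 + 2*I*√38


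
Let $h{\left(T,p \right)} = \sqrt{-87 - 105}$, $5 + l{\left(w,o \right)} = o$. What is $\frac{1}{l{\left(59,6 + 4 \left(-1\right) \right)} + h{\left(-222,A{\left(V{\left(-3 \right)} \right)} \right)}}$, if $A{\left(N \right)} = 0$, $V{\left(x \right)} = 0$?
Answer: $- \frac{1}{67} - \frac{8 i \sqrt{3}}{201} \approx -0.014925 - 0.068937 i$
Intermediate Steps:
$l{\left(w,o \right)} = -5 + o$
$h{\left(T,p \right)} = 8 i \sqrt{3}$ ($h{\left(T,p \right)} = \sqrt{-192} = 8 i \sqrt{3}$)
$\frac{1}{l{\left(59,6 + 4 \left(-1\right) \right)} + h{\left(-222,A{\left(V{\left(-3 \right)} \right)} \right)}} = \frac{1}{\left(-5 + \left(6 + 4 \left(-1\right)\right)\right) + 8 i \sqrt{3}} = \frac{1}{\left(-5 + \left(6 - 4\right)\right) + 8 i \sqrt{3}} = \frac{1}{\left(-5 + 2\right) + 8 i \sqrt{3}} = \frac{1}{-3 + 8 i \sqrt{3}}$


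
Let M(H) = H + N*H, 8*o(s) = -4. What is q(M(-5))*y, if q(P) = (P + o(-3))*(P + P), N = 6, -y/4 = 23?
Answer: -228620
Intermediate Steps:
o(s) = -½ (o(s) = (⅛)*(-4) = -½)
y = -92 (y = -4*23 = -92)
M(H) = 7*H (M(H) = H + 6*H = 7*H)
q(P) = 2*P*(-½ + P) (q(P) = (P - ½)*(P + P) = (-½ + P)*(2*P) = 2*P*(-½ + P))
q(M(-5))*y = ((7*(-5))*(-1 + 2*(7*(-5))))*(-92) = -35*(-1 + 2*(-35))*(-92) = -35*(-1 - 70)*(-92) = -35*(-71)*(-92) = 2485*(-92) = -228620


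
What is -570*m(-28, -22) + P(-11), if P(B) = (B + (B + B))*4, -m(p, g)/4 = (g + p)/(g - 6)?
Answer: 27576/7 ≈ 3939.4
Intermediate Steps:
m(p, g) = -4*(g + p)/(-6 + g) (m(p, g) = -4*(g + p)/(g - 6) = -4*(g + p)/(-6 + g))
P(B) = 12*B (P(B) = (B + 2*B)*4 = (3*B)*4 = 12*B)
-570*m(-28, -22) + P(-11) = -2280*(-1*(-22) - 1*(-28))/(-6 - 22) + 12*(-11) = -2280*(22 + 28)/(-28) - 132 = -2280*(-1)*50/28 - 132 = -570*(-50/7) - 132 = 28500/7 - 132 = 27576/7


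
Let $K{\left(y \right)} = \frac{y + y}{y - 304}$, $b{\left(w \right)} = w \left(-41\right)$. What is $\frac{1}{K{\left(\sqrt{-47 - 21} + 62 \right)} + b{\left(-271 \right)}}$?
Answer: $\frac{81428785}{904713743617} + \frac{152 i \sqrt{17}}{904713743617} \approx 9.0005 \cdot 10^{-5} + 6.9272 \cdot 10^{-10} i$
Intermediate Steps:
$b{\left(w \right)} = - 41 w$
$K{\left(y \right)} = \frac{2 y}{-304 + y}$
$\frac{1}{K{\left(\sqrt{-47 - 21} + 62 \right)} + b{\left(-271 \right)}} = \frac{1}{\frac{2 \left(\sqrt{-47 - 21} + 62\right)}{-304 + \left(\sqrt{-47 - 21} + 62\right)} - -11111} = \frac{1}{\frac{2 \left(\sqrt{-68} + 62\right)}{-304 + \left(\sqrt{-68} + 62\right)} + 11111} = \frac{1}{\frac{2 \left(2 i \sqrt{17} + 62\right)}{-304 + \left(2 i \sqrt{17} + 62\right)} + 11111} = \frac{1}{\frac{2 \left(62 + 2 i \sqrt{17}\right)}{-304 + \left(62 + 2 i \sqrt{17}\right)} + 11111} = \frac{1}{\frac{2 \left(62 + 2 i \sqrt{17}\right)}{-242 + 2 i \sqrt{17}} + 11111} = \frac{1}{11111 + \frac{2 \left(62 + 2 i \sqrt{17}\right)}{-242 + 2 i \sqrt{17}}}$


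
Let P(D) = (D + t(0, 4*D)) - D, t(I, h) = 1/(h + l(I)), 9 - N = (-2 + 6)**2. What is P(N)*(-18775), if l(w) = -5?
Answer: 18775/33 ≈ 568.94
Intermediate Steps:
N = -7 (N = 9 - (-2 + 6)**2 = 9 - 1*4**2 = 9 - 1*16 = 9 - 16 = -7)
t(I, h) = 1/(-5 + h) (t(I, h) = 1/(h - 5) = 1/(-5 + h))
P(D) = 1/(-5 + 4*D) (P(D) = (D + 1/(-5 + 4*D)) - D = 1/(-5 + 4*D))
P(N)*(-18775) = -18775/(-5 + 4*(-7)) = -18775/(-5 - 28) = -18775/(-33) = -1/33*(-18775) = 18775/33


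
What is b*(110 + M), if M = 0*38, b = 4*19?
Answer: 8360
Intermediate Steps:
b = 76
M = 0
b*(110 + M) = 76*(110 + 0) = 76*110 = 8360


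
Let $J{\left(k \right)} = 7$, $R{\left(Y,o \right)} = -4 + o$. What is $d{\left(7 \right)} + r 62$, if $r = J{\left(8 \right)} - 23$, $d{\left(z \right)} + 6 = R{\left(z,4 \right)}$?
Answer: $-998$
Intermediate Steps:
$d{\left(z \right)} = -6$ ($d{\left(z \right)} = -6 + \left(-4 + 4\right) = -6 + 0 = -6$)
$r = -16$ ($r = 7 - 23 = -16$)
$d{\left(7 \right)} + r 62 = -6 - 992 = -998$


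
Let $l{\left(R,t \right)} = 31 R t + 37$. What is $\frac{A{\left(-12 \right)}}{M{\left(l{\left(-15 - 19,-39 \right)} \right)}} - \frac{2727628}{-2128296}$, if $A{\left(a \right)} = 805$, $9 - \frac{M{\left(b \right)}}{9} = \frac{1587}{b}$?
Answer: $\frac{662837468887}{58852705140} \approx 11.263$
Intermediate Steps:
$l{\left(R,t \right)} = 37 + 31 R t$ ($l{\left(R,t \right)} = 31 R t + 37 = 37 + 31 R t$)
$M{\left(b \right)} = 81 - \frac{14283}{b}$ ($M{\left(b \right)} = 81 - 9 \frac{1587}{b} = 81 - \frac{14283}{b}$)
$\frac{A{\left(-12 \right)}}{M{\left(l{\left(-15 - 19,-39 \right)} \right)}} - \frac{2727628}{-2128296} = \frac{805}{81 - \frac{14283}{37 + 31 \left(-15 - 19\right) \left(-39\right)}} - \frac{2727628}{-2128296} = \frac{805}{81 - \frac{14283}{37 + 31 \left(-34\right) \left(-39\right)}} - - \frac{681907}{532074} = \frac{805}{81 - \frac{14283}{37 + 41106}} + \frac{681907}{532074} = \frac{805}{81 - \frac{14283}{41143}} + \frac{681907}{532074} = \frac{805}{\frac{3318300}{41143}} + \frac{681907}{532074} = 805 \cdot \frac{41143}{3318300} + \frac{681907}{532074} = \frac{6624023}{663660} + \frac{681907}{532074} = \frac{662837468887}{58852705140}$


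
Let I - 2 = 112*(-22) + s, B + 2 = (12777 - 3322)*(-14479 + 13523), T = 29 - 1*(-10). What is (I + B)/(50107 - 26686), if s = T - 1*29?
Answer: -9041434/23421 ≈ -386.04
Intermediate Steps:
T = 39 (T = 29 + 10 = 39)
B = -9038982 (B = -2 + (12777 - 3322)*(-14479 + 13523) = -2 + 9455*(-956) = -2 - 9038980 = -9038982)
s = 10 (s = 39 - 1*29 = 39 - 29 = 10)
I = -2452 (I = 2 + (112*(-22) + 10) = 2 + (-2464 + 10) = 2 - 2454 = -2452)
(I + B)/(50107 - 26686) = (-2452 - 9038982)/(50107 - 26686) = -9041434/23421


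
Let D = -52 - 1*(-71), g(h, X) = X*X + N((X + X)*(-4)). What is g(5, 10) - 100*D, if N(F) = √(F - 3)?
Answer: -1800 + I*√83 ≈ -1800.0 + 9.1104*I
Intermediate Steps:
N(F) = √(-3 + F)
g(h, X) = X² + √(-3 - 8*X) (g(h, X) = X*X + √(-3 + (X + X)*(-4)) = X² + √(-3 + (2*X)*(-4)) = X² + √(-3 - 8*X))
D = 19 (D = -52 + 71 = 19)
g(5, 10) - 100*D = (10² + √(-3 - 8*10)) - 100*19 = (100 + √(-3 - 80)) - 1900 = (100 + √(-83)) - 1900 = (100 + I*√83) - 1900 = -1800 + I*√83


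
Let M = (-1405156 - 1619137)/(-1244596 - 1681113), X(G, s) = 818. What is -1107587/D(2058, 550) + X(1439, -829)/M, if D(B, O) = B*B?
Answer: 10132850357165177/12808981697652 ≈ 791.07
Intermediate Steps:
D(B, O) = B²
M = 3024293/2925709 (M = -3024293/(-2925709) = -3024293*(-1/2925709) = 3024293/2925709 ≈ 1.0337)
-1107587/D(2058, 550) + X(1439, -829)/M = -1107587/(2058²) + 818/(3024293/2925709) = -1107587/4235364 + 818*(2925709/3024293) = -1107587*1/4235364 + 2393229962/3024293 = -1107587/4235364 + 2393229962/3024293 = 10132850357165177/12808981697652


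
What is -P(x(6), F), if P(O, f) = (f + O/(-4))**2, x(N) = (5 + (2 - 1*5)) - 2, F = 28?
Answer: -784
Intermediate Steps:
x(N) = 0 (x(N) = (5 + (2 - 5)) - 2 = (5 - 3) - 2 = 2 - 2 = 0)
P(O, f) = (f - O/4)**2 (P(O, f) = (f + O*(-1/4))**2 = (f - O/4)**2)
-P(x(6), F) = -(0 - 4*28)**2/16 = -(0 - 112)**2/16 = -(-112)**2/16 = -12544/16 = -1*784 = -784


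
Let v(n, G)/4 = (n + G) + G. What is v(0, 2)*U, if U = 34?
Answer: 544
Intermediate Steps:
v(n, G) = 4*n + 8*G (v(n, G) = 4*((n + G) + G) = 4*((G + n) + G) = 4*(n + 2*G) = 4*n + 8*G)
v(0, 2)*U = (4*0 + 8*2)*34 = (0 + 16)*34 = 16*34 = 544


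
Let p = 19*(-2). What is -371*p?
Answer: 14098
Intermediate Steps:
p = -38
-371*p = -371*(-38) = 14098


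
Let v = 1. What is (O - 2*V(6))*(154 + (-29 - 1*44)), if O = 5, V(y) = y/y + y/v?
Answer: -729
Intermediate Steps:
V(y) = 1 + y (V(y) = y/y + y/1 = 1 + y*1 = 1 + y)
(O - 2*V(6))*(154 + (-29 - 1*44)) = (5 - 2*(1 + 6))*(154 + (-29 - 1*44)) = (5 - 2*7)*(154 + (-29 - 44)) = (5 - 14)*(154 - 73) = -9*81 = -729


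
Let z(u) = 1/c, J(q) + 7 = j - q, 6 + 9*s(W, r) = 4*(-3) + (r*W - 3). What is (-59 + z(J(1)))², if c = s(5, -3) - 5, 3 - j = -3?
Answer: 283024/81 ≈ 3494.1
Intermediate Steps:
j = 6 (j = 3 - 1*(-3) = 3 + 3 = 6)
s(W, r) = -7/3 + W*r/9 (s(W, r) = -⅔ + (4*(-3) + (r*W - 3))/9 = -⅔ + (-12 + (W*r - 3))/9 = -⅔ + (-12 + (-3 + W*r))/9 = -⅔ + (-15 + W*r)/9 = -⅔ + (-5/3 + W*r/9) = -7/3 + W*r/9)
c = -9 (c = (-7/3 + (⅑)*5*(-3)) - 5 = (-7/3 - 5/3) - 5 = -4 - 5 = -9)
J(q) = -1 - q (J(q) = -7 + (6 - q) = -1 - q)
z(u) = -⅑ (z(u) = 1/(-9) = -⅑)
(-59 + z(J(1)))² = (-59 - ⅑)² = (-532/9)² = 283024/81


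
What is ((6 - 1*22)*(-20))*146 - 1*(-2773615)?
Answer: 2820335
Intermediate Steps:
((6 - 1*22)*(-20))*146 - 1*(-2773615) = ((6 - 22)*(-20))*146 + 2773615 = -16*(-20)*146 + 2773615 = 320*146 + 2773615 = 46720 + 2773615 = 2820335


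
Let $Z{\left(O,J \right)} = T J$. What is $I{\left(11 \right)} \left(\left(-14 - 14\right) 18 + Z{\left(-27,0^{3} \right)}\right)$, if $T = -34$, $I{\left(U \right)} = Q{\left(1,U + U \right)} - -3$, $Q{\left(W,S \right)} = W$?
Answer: $-2016$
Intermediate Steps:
$I{\left(U \right)} = 4$ ($I{\left(U \right)} = 1 - -3 = 1 + 3 = 4$)
$Z{\left(O,J \right)} = - 34 J$
$I{\left(11 \right)} \left(\left(-14 - 14\right) 18 + Z{\left(-27,0^{3} \right)}\right) = 4 \left(\left(-14 - 14\right) 18 - 34 \cdot 0^{3}\right) = 4 \left(\left(-28\right) 18 - 0\right) = 4 \left(-504 + 0\right) = 4 \left(-504\right) = -2016$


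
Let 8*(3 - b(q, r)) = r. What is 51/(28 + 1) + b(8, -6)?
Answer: 639/116 ≈ 5.5086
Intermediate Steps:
b(q, r) = 3 - r/8
51/(28 + 1) + b(8, -6) = 51/(28 + 1) + (3 - ⅛*(-6)) = 51/29 + (3 + ¾) = (1/29)*51 + 15/4 = 51/29 + 15/4 = 639/116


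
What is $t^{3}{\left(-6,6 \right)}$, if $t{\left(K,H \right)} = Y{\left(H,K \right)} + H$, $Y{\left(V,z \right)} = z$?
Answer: $0$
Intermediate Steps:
$t{\left(K,H \right)} = H + K$ ($t{\left(K,H \right)} = K + H = H + K$)
$t^{3}{\left(-6,6 \right)} = \left(6 - 6\right)^{3} = 0^{3} = 0$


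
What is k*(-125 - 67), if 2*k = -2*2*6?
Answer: 2304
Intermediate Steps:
k = -12 (k = (-2*2*6)/2 = (-4*6)/2 = (1/2)*(-24) = -12)
k*(-125 - 67) = -12*(-125 - 67) = -12*(-192) = 2304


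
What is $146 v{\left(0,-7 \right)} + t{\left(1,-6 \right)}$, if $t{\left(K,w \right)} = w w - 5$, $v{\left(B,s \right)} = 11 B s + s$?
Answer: $-991$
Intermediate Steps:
$v{\left(B,s \right)} = s + 11 B s$ ($v{\left(B,s \right)} = 11 B s + s = s + 11 B s$)
$t{\left(K,w \right)} = -5 + w^{2}$ ($t{\left(K,w \right)} = w^{2} - 5 = -5 + w^{2}$)
$146 v{\left(0,-7 \right)} + t{\left(1,-6 \right)} = 146 \left(- 7 \left(1 + 11 \cdot 0\right)\right) - \left(5 - \left(-6\right)^{2}\right) = 146 \left(- 7 \left(1 + 0\right)\right) + \left(-5 + 36\right) = 146 \left(\left(-7\right) 1\right) + 31 = 146 \left(-7\right) + 31 = -1022 + 31 = -991$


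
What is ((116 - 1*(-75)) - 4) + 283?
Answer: 470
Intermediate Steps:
((116 - 1*(-75)) - 4) + 283 = ((116 + 75) - 4) + 283 = (191 - 4) + 283 = 187 + 283 = 470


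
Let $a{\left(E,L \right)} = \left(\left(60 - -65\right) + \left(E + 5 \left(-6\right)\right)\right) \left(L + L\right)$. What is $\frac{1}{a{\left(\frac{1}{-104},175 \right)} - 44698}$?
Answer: $- \frac{52}{595471} \approx -8.7326 \cdot 10^{-5}$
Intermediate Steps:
$a{\left(E,L \right)} = 2 L \left(95 + E\right)$ ($a{\left(E,L \right)} = \left(\left(60 + 65\right) + \left(E - 30\right)\right) 2 L = \left(125 + \left(-30 + E\right)\right) 2 L = \left(95 + E\right) 2 L = 2 L \left(95 + E\right)$)
$\frac{1}{a{\left(\frac{1}{-104},175 \right)} - 44698} = \frac{1}{2 \cdot 175 \left(95 + \frac{1}{-104}\right) - 44698} = \frac{1}{2 \cdot 175 \left(95 - \frac{1}{104}\right) - 44698} = \frac{1}{2 \cdot 175 \cdot \frac{9879}{104} - 44698} = \frac{1}{\frac{1728825}{52} - 44698} = \frac{1}{- \frac{595471}{52}} = - \frac{52}{595471}$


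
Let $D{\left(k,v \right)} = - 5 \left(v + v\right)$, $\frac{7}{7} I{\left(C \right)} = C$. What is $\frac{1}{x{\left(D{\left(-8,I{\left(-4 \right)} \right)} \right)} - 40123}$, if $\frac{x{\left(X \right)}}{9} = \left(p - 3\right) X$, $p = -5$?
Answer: $- \frac{1}{43003} \approx -2.3254 \cdot 10^{-5}$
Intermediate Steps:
$I{\left(C \right)} = C$
$D{\left(k,v \right)} = - 10 v$ ($D{\left(k,v \right)} = - 5 \cdot 2 v = - 10 v$)
$x{\left(X \right)} = - 72 X$ ($x{\left(X \right)} = 9 \left(-5 - 3\right) X = 9 \left(- 8 X\right) = - 72 X$)
$\frac{1}{x{\left(D{\left(-8,I{\left(-4 \right)} \right)} \right)} - 40123} = \frac{1}{- 72 \left(\left(-10\right) \left(-4\right)\right) - 40123} = \frac{1}{\left(-72\right) 40 - 40123} = \frac{1}{-2880 - 40123} = \frac{1}{-43003} = - \frac{1}{43003}$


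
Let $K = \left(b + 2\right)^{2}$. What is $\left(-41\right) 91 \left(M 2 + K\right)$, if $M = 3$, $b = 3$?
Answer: $-115661$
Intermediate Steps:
$K = 25$ ($K = \left(3 + 2\right)^{2} = 5^{2} = 25$)
$\left(-41\right) 91 \left(M 2 + K\right) = \left(-41\right) 91 \left(3 \cdot 2 + 25\right) = - 3731 \left(6 + 25\right) = \left(-3731\right) 31 = -115661$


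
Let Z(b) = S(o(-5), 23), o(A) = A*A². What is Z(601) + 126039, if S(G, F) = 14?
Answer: 126053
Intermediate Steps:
o(A) = A³
Z(b) = 14
Z(601) + 126039 = 14 + 126039 = 126053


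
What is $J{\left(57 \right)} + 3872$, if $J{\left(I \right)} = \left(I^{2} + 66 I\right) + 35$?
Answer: $10918$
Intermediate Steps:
$J{\left(I \right)} = 35 + I^{2} + 66 I$
$J{\left(57 \right)} + 3872 = \left(35 + 57^{2} + 66 \cdot 57\right) + 3872 = \left(35 + 3249 + 3762\right) + 3872 = 7046 + 3872 = 10918$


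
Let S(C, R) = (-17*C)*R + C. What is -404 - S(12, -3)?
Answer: -1028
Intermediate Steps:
S(C, R) = C - 17*C*R (S(C, R) = -17*C*R + C = C - 17*C*R)
-404 - S(12, -3) = -404 - 12*(1 - 17*(-3)) = -404 - 12*(1 + 51) = -404 - 12*52 = -404 - 1*624 = -404 - 624 = -1028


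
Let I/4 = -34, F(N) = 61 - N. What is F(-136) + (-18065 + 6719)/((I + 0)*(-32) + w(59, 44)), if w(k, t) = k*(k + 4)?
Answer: 1578247/8069 ≈ 195.59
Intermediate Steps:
I = -136 (I = 4*(-34) = -136)
w(k, t) = k*(4 + k)
F(-136) + (-18065 + 6719)/((I + 0)*(-32) + w(59, 44)) = (61 - 1*(-136)) + (-18065 + 6719)/((-136 + 0)*(-32) + 59*(4 + 59)) = (61 + 136) - 11346/(-136*(-32) + 59*63) = 197 - 11346/(4352 + 3717) = 197 - 11346/8069 = 1578247/8069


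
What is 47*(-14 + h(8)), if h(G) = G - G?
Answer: -658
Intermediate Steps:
h(G) = 0
47*(-14 + h(8)) = 47*(-14 + 0) = 47*(-14) = -658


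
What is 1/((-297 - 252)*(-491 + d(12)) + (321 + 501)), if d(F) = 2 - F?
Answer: 1/275871 ≈ 3.6249e-6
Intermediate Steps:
1/((-297 - 252)*(-491 + d(12)) + (321 + 501)) = 1/((-297 - 252)*(-491 + (2 - 1*12)) + (321 + 501)) = 1/(-549*(-491 + (2 - 12)) + 822) = 1/(-549*(-491 - 10) + 822) = 1/(-549*(-501) + 822) = 1/(275049 + 822) = 1/275871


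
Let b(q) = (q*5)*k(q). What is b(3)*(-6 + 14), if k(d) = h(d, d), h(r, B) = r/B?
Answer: 120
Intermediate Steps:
k(d) = 1 (k(d) = d/d = 1)
b(q) = 5*q (b(q) = (q*5)*1 = (5*q)*1 = 5*q)
b(3)*(-6 + 14) = (5*3)*(-6 + 14) = 15*8 = 120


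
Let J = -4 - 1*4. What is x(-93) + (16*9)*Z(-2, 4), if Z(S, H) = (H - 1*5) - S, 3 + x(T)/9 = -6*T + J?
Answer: 5067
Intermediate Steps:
J = -8 (J = -4 - 4 = -8)
x(T) = -99 - 54*T (x(T) = -27 + 9*(-6*T - 8) = -27 + 9*(-8 - 6*T) = -27 + (-72 - 54*T) = -99 - 54*T)
Z(S, H) = -5 + H - S (Z(S, H) = (H - 5) - S = (-5 + H) - S = -5 + H - S)
x(-93) + (16*9)*Z(-2, 4) = (-99 - 54*(-93)) + (16*9)*(-5 + 4 - 1*(-2)) = (-99 + 5022) + 144*(-5 + 4 + 2) = 4923 + 144*1 = 4923 + 144 = 5067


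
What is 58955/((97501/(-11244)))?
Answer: -662890020/97501 ≈ -6798.8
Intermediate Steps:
58955/((97501/(-11244))) = 58955/((97501*(-1/11244))) = 58955/(-97501/11244) = 58955*(-11244/97501) = -662890020/97501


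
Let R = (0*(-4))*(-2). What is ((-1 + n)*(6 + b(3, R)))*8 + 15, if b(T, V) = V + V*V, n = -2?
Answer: -129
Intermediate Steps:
R = 0 (R = 0*(-2) = 0)
b(T, V) = V + V**2
((-1 + n)*(6 + b(3, R)))*8 + 15 = ((-1 - 2)*(6 + 0*(1 + 0)))*8 + 15 = -3*(6 + 0*1)*8 + 15 = -3*(6 + 0)*8 + 15 = -3*6*8 + 15 = -18*8 + 15 = -144 + 15 = -129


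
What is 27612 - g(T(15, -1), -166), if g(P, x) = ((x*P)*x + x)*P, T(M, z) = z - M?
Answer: -7029380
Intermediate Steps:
g(P, x) = P*(x + P*x**2) (g(P, x) = ((P*x)*x + x)*P = (P*x**2 + x)*P = (x + P*x**2)*P = P*(x + P*x**2))
27612 - g(T(15, -1), -166) = 27612 - (-1 - 1*15)*(-166)*(1 + (-1 - 1*15)*(-166)) = 27612 - (-1 - 15)*(-166)*(1 + (-1 - 15)*(-166)) = 27612 - (-16)*(-166)*(1 - 16*(-166)) = 27612 - (-16)*(-166)*(1 + 2656) = 27612 - (-16)*(-166)*2657 = 27612 - 1*7056992 = 27612 - 7056992 = -7029380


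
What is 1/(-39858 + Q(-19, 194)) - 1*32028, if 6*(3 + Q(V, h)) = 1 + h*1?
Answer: -2551254398/79657 ≈ -32028.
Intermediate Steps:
Q(V, h) = -17/6 + h/6 (Q(V, h) = -3 + (1 + h*1)/6 = -3 + (1 + h)/6 = -3 + (⅙ + h/6) = -17/6 + h/6)
1/(-39858 + Q(-19, 194)) - 1*32028 = 1/(-39858 + (-17/6 + (⅙)*194)) - 1*32028 = 1/(-39858 + (-17/6 + 97/3)) - 32028 = 1/(-39858 + 59/2) - 32028 = 1/(-79657/2) - 32028 = -2/79657 - 32028 = -2551254398/79657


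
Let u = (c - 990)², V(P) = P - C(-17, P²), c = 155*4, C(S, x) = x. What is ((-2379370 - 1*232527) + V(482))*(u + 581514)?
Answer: -2042981909946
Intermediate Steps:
c = 620
V(P) = P - P²
u = 136900 (u = (620 - 990)² = (-370)² = 136900)
((-2379370 - 1*232527) + V(482))*(u + 581514) = ((-2379370 - 1*232527) + 482*(1 - 1*482))*(136900 + 581514) = ((-2379370 - 232527) + 482*(1 - 482))*718414 = (-2611897 + 482*(-481))*718414 = (-2611897 - 231842)*718414 = -2843739*718414 = -2042981909946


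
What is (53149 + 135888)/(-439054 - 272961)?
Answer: -189037/712015 ≈ -0.26550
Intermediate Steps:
(53149 + 135888)/(-439054 - 272961) = 189037/(-712015) = 189037*(-1/712015) = -189037/712015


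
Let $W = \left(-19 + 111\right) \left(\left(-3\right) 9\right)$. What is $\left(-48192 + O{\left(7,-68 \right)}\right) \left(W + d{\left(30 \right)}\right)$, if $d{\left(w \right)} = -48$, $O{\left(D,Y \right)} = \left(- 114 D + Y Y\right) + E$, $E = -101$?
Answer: $112590444$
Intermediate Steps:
$O{\left(D,Y \right)} = -101 + Y^{2} - 114 D$ ($O{\left(D,Y \right)} = \left(- 114 D + Y Y\right) - 101 = \left(- 114 D + Y^{2}\right) - 101 = \left(Y^{2} - 114 D\right) - 101 = -101 + Y^{2} - 114 D$)
$W = -2484$ ($W = 92 \left(-27\right) = -2484$)
$\left(-48192 + O{\left(7,-68 \right)}\right) \left(W + d{\left(30 \right)}\right) = \left(-48192 - \left(899 - 4624\right)\right) \left(-2484 - 48\right) = \left(-48192 - -3725\right) \left(-2532\right) = \left(-48192 + 3725\right) \left(-2532\right) = \left(-44467\right) \left(-2532\right) = 112590444$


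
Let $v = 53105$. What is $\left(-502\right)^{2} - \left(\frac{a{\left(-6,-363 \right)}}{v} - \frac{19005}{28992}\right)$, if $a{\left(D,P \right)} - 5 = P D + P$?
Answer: $\frac{1989699463055}{7895488} \approx 2.52 \cdot 10^{5}$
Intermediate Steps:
$a{\left(D,P \right)} = 5 + P + D P$ ($a{\left(D,P \right)} = 5 + \left(P D + P\right) = 5 + \left(D P + P\right) = 5 + \left(P + D P\right) = 5 + P + D P$)
$\left(-502\right)^{2} - \left(\frac{a{\left(-6,-363 \right)}}{v} - \frac{19005}{28992}\right) = \left(-502\right)^{2} - \left(\frac{5 - 363 - -2178}{53105} - \frac{19005}{28992}\right) = 252004 - \left(\left(5 - 363 + 2178\right) \frac{1}{53105} - \frac{6335}{9664}\right) = 252004 - \left(1820 \cdot \frac{1}{53105} - \frac{6335}{9664}\right) = 252004 - \left(\frac{28}{817} - \frac{6335}{9664}\right) = 252004 - - \frac{4905103}{7895488} = 252004 + \frac{4905103}{7895488} = \frac{1989699463055}{7895488}$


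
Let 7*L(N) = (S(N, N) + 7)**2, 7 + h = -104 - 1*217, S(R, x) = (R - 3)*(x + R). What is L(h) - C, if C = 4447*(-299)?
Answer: 47160390020/7 ≈ 6.7372e+9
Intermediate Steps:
C = -1329653
S(R, x) = (-3 + R)*(R + x)
h = -328 (h = -7 + (-104 - 1*217) = -7 + (-104 - 217) = -7 - 321 = -328)
L(N) = (7 - 6*N + 2*N**2)**2/7 (L(N) = ((N**2 - 3*N - 3*N + N*N) + 7)**2/7 = ((N**2 - 3*N - 3*N + N**2) + 7)**2/7 = ((-6*N + 2*N**2) + 7)**2/7 = (7 - 6*N + 2*N**2)**2/7)
L(h) - C = (7 - 6*(-328) + 2*(-328)**2)**2/7 - 1*(-1329653) = (7 + 1968 + 2*107584)**2/7 + 1329653 = (7 + 1968 + 215168)**2/7 + 1329653 = (1/7)*217143**2 + 1329653 = (1/7)*47151082449 + 1329653 = 47151082449/7 + 1329653 = 47160390020/7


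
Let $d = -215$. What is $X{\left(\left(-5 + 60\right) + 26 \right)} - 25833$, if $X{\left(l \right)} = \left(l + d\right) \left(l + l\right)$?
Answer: $-47541$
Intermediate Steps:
$X{\left(l \right)} = 2 l \left(-215 + l\right)$ ($X{\left(l \right)} = \left(l - 215\right) \left(l + l\right) = \left(-215 + l\right) 2 l = 2 l \left(-215 + l\right)$)
$X{\left(\left(-5 + 60\right) + 26 \right)} - 25833 = 2 \left(\left(-5 + 60\right) + 26\right) \left(-215 + \left(\left(-5 + 60\right) + 26\right)\right) - 25833 = 2 \left(55 + 26\right) \left(-215 + \left(55 + 26\right)\right) - 25833 = 2 \cdot 81 \left(-215 + 81\right) - 25833 = 2 \cdot 81 \left(-134\right) - 25833 = -21708 - 25833 = -47541$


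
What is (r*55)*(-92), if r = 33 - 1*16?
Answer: -86020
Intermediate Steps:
r = 17 (r = 33 - 16 = 17)
(r*55)*(-92) = (17*55)*(-92) = 935*(-92) = -86020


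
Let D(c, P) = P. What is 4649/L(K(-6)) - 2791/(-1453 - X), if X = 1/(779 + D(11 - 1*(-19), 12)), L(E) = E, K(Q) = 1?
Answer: 5345414957/1149324 ≈ 4650.9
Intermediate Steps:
X = 1/791 (X = 1/(779 + 12) = 1/791 ≈ 0.0012642)
4649/L(K(-6)) - 2791/(-1453 - X) = 4649/1 - 2791/(-1453 - 1*1/791) = 4649*1 - 2791/(-1453 - 1/791) = 4649 - 2791/(-1149324/791) = 4649 - 2791*(-791/1149324) = 4649 + 2207681/1149324 = 5345414957/1149324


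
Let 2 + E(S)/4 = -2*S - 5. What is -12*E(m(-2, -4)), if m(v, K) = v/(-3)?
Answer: 400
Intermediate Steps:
m(v, K) = -v/3 (m(v, K) = v*(-⅓) = -v/3)
E(S) = -28 - 8*S (E(S) = -8 + 4*(-2*S - 5) = -8 + 4*(-5 - 2*S) = -8 + (-20 - 8*S) = -28 - 8*S)
-12*E(m(-2, -4)) = -12*(-28 - (-8)*(-2)/3) = -12*(-28 - 8*⅔) = -12*(-28 - 16/3) = -12*(-100/3) = 400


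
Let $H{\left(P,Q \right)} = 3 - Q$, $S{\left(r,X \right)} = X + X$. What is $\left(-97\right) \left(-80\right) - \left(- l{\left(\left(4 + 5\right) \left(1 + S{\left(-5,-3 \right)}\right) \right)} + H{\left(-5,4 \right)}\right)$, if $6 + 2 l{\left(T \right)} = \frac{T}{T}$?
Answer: $\frac{15517}{2} \approx 7758.5$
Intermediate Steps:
$S{\left(r,X \right)} = 2 X$
$l{\left(T \right)} = - \frac{5}{2}$ ($l{\left(T \right)} = -3 + \frac{T \frac{1}{T}}{2} = -3 + \frac{1}{2} \cdot 1 = -3 + \frac{1}{2} = - \frac{5}{2}$)
$\left(-97\right) \left(-80\right) - \left(- l{\left(\left(4 + 5\right) \left(1 + S{\left(-5,-3 \right)}\right) \right)} + H{\left(-5,4 \right)}\right) = \left(-97\right) \left(-80\right) - \left(\frac{11}{2} - 4\right) = 7760 - \frac{3}{2} = \frac{15517}{2}$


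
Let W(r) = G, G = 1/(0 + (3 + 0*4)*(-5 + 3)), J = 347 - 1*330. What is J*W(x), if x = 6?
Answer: -17/6 ≈ -2.8333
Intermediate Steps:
J = 17 (J = 347 - 330 = 17)
G = -⅙ (G = 1/(0 + (3 + 0)*(-2)) = 1/(0 + 3*(-2)) = 1/(0 - 6) = 1/(-6) = -⅙ ≈ -0.16667)
W(r) = -⅙
J*W(x) = 17*(-⅙) = -17/6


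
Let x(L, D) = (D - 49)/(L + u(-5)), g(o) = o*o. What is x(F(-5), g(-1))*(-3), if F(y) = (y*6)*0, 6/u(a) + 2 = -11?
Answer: -312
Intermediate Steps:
u(a) = -6/13 (u(a) = 6/(-2 - 11) = 6/(-13) = 6*(-1/13) = -6/13)
g(o) = o²
F(y) = 0 (F(y) = (6*y)*0 = 0)
x(L, D) = (-49 + D)/(-6/13 + L) (x(L, D) = (D - 49)/(L - 6/13) = (-49 + D)/(-6/13 + L))
x(F(-5), g(-1))*(-3) = (13*(-49 + (-1)²)/(-6 + 13*0))*(-3) = (13*(-49 + 1)/(-6 + 0))*(-3) = (13*(-48)/(-6))*(-3) = (13*(-⅙)*(-48))*(-3) = 104*(-3) = -312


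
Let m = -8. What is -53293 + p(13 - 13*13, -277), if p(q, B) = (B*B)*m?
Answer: -667125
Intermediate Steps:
p(q, B) = -8*B² (p(q, B) = (B*B)*(-8) = B²*(-8) = -8*B²)
-53293 + p(13 - 13*13, -277) = -53293 - 8*(-277)² = -53293 - 8*76729 = -53293 - 613832 = -667125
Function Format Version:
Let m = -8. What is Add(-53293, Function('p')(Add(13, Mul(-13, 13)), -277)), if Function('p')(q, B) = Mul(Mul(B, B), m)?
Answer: -667125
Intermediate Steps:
Function('p')(q, B) = Mul(-8, Pow(B, 2)) (Function('p')(q, B) = Mul(Mul(B, B), -8) = Mul(Pow(B, 2), -8) = Mul(-8, Pow(B, 2)))
Add(-53293, Function('p')(Add(13, Mul(-13, 13)), -277)) = Add(-53293, Mul(-8, Pow(-277, 2))) = Add(-53293, Mul(-8, 76729)) = Add(-53293, -613832) = -667125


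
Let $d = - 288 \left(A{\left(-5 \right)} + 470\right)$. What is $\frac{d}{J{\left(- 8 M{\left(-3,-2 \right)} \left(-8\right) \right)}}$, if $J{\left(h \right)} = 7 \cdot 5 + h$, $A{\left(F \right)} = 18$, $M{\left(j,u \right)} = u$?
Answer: $\frac{46848}{31} \approx 1511.2$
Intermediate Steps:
$d = -140544$ ($d = - 288 \left(18 + 470\right) = \left(-288\right) 488 = -140544$)
$J{\left(h \right)} = 35 + h$
$\frac{d}{J{\left(- 8 M{\left(-3,-2 \right)} \left(-8\right) \right)}} = - \frac{140544}{35 + \left(-8\right) \left(-2\right) \left(-8\right)} = - \frac{140544}{35 + 16 \left(-8\right)} = - \frac{140544}{35 - 128} = - \frac{140544}{-93} = \left(-140544\right) \left(- \frac{1}{93}\right) = \frac{46848}{31}$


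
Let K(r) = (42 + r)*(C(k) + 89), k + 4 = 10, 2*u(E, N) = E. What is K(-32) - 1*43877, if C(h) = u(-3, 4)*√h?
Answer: -42987 - 15*√6 ≈ -43024.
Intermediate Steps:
u(E, N) = E/2
k = 6 (k = -4 + 10 = 6)
C(h) = -3*√h/2 (C(h) = ((½)*(-3))*√h = -3*√h/2)
K(r) = (42 + r)*(89 - 3*√6/2) (K(r) = (42 + r)*(-3*√6/2 + 89) = (42 + r)*(89 - 3*√6/2))
K(-32) - 1*43877 = (3738 - 63*√6 + 89*(-32) - 3/2*(-32)*√6) - 1*43877 = (3738 - 63*√6 - 2848 + 48*√6) - 43877 = (890 - 15*√6) - 43877 = -42987 - 15*√6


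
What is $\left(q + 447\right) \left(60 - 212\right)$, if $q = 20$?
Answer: $-70984$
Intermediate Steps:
$\left(q + 447\right) \left(60 - 212\right) = \left(20 + 447\right) \left(60 - 212\right) = 467 \left(-152\right) = -70984$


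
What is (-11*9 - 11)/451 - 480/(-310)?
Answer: 1658/1271 ≈ 1.3045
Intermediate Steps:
(-11*9 - 11)/451 - 480/(-310) = (-99 - 11)*(1/451) - 480*(-1/310) = -110*1/451 + 48/31 = -10/41 + 48/31 = 1658/1271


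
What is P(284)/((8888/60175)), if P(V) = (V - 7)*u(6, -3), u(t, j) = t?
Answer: 50005425/4444 ≈ 11252.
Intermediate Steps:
P(V) = -42 + 6*V (P(V) = (V - 7)*6 = (-7 + V)*6 = -42 + 6*V)
P(284)/((8888/60175)) = (-42 + 6*284)/((8888/60175)) = (-42 + 1704)/((8888*(1/60175))) = 1662/(8888/60175) = 1662*(60175/8888) = 50005425/4444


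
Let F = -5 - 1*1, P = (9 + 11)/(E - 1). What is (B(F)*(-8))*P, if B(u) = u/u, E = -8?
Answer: 160/9 ≈ 17.778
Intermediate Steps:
P = -20/9 (P = (9 + 11)/(-8 - 1) = 20/(-9) = 20*(-⅑) = -20/9 ≈ -2.2222)
F = -6 (F = -5 - 1 = -6)
B(u) = 1
(B(F)*(-8))*P = (1*(-8))*(-20/9) = -8*(-20/9) = 160/9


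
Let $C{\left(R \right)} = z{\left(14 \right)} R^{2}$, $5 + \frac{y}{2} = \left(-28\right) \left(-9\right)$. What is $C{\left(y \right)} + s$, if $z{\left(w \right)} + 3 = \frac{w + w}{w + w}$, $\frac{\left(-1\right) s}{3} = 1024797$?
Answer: $-3562463$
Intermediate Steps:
$s = -3074391$ ($s = \left(-3\right) 1024797 = -3074391$)
$z{\left(w \right)} = -2$ ($z{\left(w \right)} = -3 + \frac{w + w}{w + w} = -3 + \frac{2 w}{2 w} = -3 + 2 w \frac{1}{2 w} = -3 + 1 = -2$)
$y = 494$ ($y = -10 + 2 \left(\left(-28\right) \left(-9\right)\right) = -10 + 2 \cdot 252 = -10 + 504 = 494$)
$C{\left(R \right)} = - 2 R^{2}$
$C{\left(y \right)} + s = - 2 \cdot 494^{2} - 3074391 = \left(-2\right) 244036 - 3074391 = -488072 - 3074391 = -3562463$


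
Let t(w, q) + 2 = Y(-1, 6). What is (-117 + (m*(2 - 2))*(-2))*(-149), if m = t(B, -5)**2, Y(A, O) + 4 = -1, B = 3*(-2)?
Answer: 17433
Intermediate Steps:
B = -6
Y(A, O) = -5 (Y(A, O) = -4 - 1 = -5)
t(w, q) = -7 (t(w, q) = -2 - 5 = -7)
m = 49 (m = (-7)**2 = 49)
(-117 + (m*(2 - 2))*(-2))*(-149) = (-117 + (49*(2 - 2))*(-2))*(-149) = (-117 + (49*0)*(-2))*(-149) = (-117 + 0*(-2))*(-149) = (-117 + 0)*(-149) = -117*(-149) = 17433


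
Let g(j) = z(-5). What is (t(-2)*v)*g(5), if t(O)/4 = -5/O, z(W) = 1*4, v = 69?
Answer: 2760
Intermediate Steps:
z(W) = 4
g(j) = 4
t(O) = -20/O (t(O) = 4*(-5/O) = -20/O)
(t(-2)*v)*g(5) = (-20/(-2)*69)*4 = (-20*(-½)*69)*4 = (10*69)*4 = 690*4 = 2760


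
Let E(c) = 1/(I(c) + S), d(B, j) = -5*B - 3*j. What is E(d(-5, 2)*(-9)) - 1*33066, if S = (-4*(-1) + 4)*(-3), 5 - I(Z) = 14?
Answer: -1091179/33 ≈ -33066.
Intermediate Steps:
I(Z) = -9 (I(Z) = 5 - 1*14 = 5 - 14 = -9)
S = -24 (S = (4 + 4)*(-3) = 8*(-3) = -24)
E(c) = -1/33 (E(c) = 1/(-9 - 24) = 1/(-33) = -1/33)
E(d(-5, 2)*(-9)) - 1*33066 = -1/33 - 1*33066 = -1/33 - 33066 = -1091179/33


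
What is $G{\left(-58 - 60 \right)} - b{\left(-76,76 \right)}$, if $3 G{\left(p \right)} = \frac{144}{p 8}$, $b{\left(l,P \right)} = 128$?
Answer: $- \frac{7555}{59} \approx -128.05$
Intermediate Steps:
$G{\left(p \right)} = \frac{6}{p}$ ($G{\left(p \right)} = \frac{144 \frac{1}{p 8}}{3} = \frac{144 \frac{1}{8 p}}{3} = \frac{18 \frac{1}{p}}{3} = \frac{6}{p}$)
$G{\left(-58 - 60 \right)} - b{\left(-76,76 \right)} = \frac{6}{-58 - 60} - 128 = \frac{6}{-118} - 128 = 6 \left(- \frac{1}{118}\right) - 128 = - \frac{3}{59} - 128 = - \frac{7555}{59}$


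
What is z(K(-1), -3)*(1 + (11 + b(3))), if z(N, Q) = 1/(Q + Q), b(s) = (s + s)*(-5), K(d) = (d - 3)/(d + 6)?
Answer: 3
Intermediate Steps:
K(d) = (-3 + d)/(6 + d)
b(s) = -10*s (b(s) = (2*s)*(-5) = -10*s)
z(N, Q) = 1/(2*Q)
z(K(-1), -3)*(1 + (11 + b(3))) = ((1/2)/(-3))*(1 + (11 - 10*3)) = ((1/2)*(-1/3))*(1 + (11 - 30)) = -(1 - 19)/6 = -1/6*(-18) = 3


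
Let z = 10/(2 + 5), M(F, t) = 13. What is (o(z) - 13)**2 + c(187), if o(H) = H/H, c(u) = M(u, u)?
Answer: 157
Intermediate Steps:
c(u) = 13
z = 10/7 ≈ 1.4286
o(H) = 1
(o(z) - 13)**2 + c(187) = (1 - 13)**2 + 13 = (-12)**2 + 13 = 144 + 13 = 157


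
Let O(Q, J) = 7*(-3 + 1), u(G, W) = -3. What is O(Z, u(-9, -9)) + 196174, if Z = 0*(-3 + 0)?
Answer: 196160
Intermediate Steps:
Z = 0 (Z = 0*(-3) = 0)
O(Q, J) = -14 (O(Q, J) = 7*(-2) = -14)
O(Z, u(-9, -9)) + 196174 = -14 + 196174 = 196160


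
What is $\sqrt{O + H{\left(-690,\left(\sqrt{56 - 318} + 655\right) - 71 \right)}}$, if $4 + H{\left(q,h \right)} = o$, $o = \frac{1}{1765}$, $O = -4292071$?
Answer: $\frac{i \sqrt{13370779340110}}{1765} \approx 2071.7 i$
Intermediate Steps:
$o = \frac{1}{1765} \approx 0.00056657$
$H{\left(q,h \right)} = - \frac{7059}{1765}$ ($H{\left(q,h \right)} = -4 + \frac{1}{1765} = - \frac{7059}{1765}$)
$\sqrt{O + H{\left(-690,\left(\sqrt{56 - 318} + 655\right) - 71 \right)}} = \sqrt{-4292071 - \frac{7059}{1765}} = \sqrt{- \frac{7575512374}{1765}} = \frac{i \sqrt{13370779340110}}{1765}$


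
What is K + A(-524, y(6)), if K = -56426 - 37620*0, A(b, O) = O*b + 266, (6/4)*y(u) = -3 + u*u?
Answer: -67688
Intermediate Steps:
y(u) = -2 + 2*u²/3 (y(u) = 2*(-3 + u*u)/3 = 2*(-3 + u²)/3 = -2 + 2*u²/3)
A(b, O) = 266 + O*b
K = -56426 (K = -56426 + 0 = -56426)
K + A(-524, y(6)) = -56426 + (266 + (-2 + (⅔)*6²)*(-524)) = -56426 + (266 + (-2 + (⅔)*36)*(-524)) = -56426 + (266 + (-2 + 24)*(-524)) = -56426 + (266 + 22*(-524)) = -56426 + (266 - 11528) = -56426 - 11262 = -67688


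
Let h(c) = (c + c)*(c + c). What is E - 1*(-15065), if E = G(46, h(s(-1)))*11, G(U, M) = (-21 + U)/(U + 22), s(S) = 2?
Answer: 1024695/68 ≈ 15069.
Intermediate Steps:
h(c) = 4*c² (h(c) = (2*c)*(2*c) = 4*c²)
G(U, M) = (-21 + U)/(22 + U)
E = 275/68 (E = ((-21 + 46)/(22 + 46))*11 = (25/68)*11 = 275/68 ≈ 4.0441)
E - 1*(-15065) = 275/68 - 1*(-15065) = 275/68 + 15065 = 1024695/68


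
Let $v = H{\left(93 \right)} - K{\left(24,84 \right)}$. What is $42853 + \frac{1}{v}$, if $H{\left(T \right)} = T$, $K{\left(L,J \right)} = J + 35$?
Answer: $\frac{1114177}{26} \approx 42853.0$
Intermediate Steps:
$K{\left(L,J \right)} = 35 + J$
$v = -26$ ($v = 93 - \left(35 + 84\right) = 93 - 119 = -26$)
$42853 + \frac{1}{v} = 42853 + \frac{1}{-26} = 42853 - \frac{1}{26} = \frac{1114177}{26}$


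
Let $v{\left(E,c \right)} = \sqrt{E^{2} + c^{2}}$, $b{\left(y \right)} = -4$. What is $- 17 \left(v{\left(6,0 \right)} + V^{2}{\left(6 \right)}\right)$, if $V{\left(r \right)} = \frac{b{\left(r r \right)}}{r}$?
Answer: $- \frac{986}{9} \approx -109.56$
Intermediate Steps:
$V{\left(r \right)} = - \frac{4}{r}$
$- 17 \left(v{\left(6,0 \right)} + V^{2}{\left(6 \right)}\right) = - 17 \left(\sqrt{6^{2} + 0^{2}} + \left(- \frac{4}{6}\right)^{2}\right) = - 17 \left(\sqrt{36 + 0} + \left(\left(-4\right) \frac{1}{6}\right)^{2}\right) = - 17 \left(\sqrt{36} + \left(- \frac{2}{3}\right)^{2}\right) = - 17 \left(6 + \frac{4}{9}\right) = \left(-17\right) \frac{58}{9} = - \frac{986}{9}$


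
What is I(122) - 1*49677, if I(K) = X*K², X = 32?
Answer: 426611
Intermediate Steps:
I(K) = 32*K²
I(122) - 1*49677 = 32*122² - 1*49677 = 32*14884 - 49677 = 476288 - 49677 = 426611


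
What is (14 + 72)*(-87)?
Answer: -7482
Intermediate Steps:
(14 + 72)*(-87) = 86*(-87) = -7482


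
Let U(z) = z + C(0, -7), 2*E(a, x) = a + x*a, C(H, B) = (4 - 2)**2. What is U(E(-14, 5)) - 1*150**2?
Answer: -22538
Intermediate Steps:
C(H, B) = 4 (C(H, B) = 2**2 = 4)
E(a, x) = a/2 + a*x/2 (E(a, x) = (a + x*a)/2 = (a + a*x)/2 = a/2 + a*x/2)
U(z) = 4 + z (U(z) = z + 4 = 4 + z)
U(E(-14, 5)) - 1*150**2 = (4 + (1/2)*(-14)*(1 + 5)) - 1*150**2 = (4 + (1/2)*(-14)*6) - 1*22500 = (4 - 42) - 22500 = -38 - 22500 = -22538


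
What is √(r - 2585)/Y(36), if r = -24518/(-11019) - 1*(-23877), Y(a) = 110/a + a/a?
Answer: 6*√2585509906254/268129 ≈ 35.982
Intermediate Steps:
Y(a) = 1 + 110/a (Y(a) = 110/a + 1 = 1 + 110/a)
r = 263125181/11019 (r = -24518*(-1/11019) + 23877 = 24518/11019 + 23877 = 263125181/11019 ≈ 23879.)
√(r - 2585)/Y(36) = √(263125181/11019 - 2585)/(((110 + 36)/36)) = √(234641066/11019)/(((1/36)*146)) = (√2585509906254/11019)/(73/18) = (√2585509906254/11019)*(18/73) = 6*√2585509906254/268129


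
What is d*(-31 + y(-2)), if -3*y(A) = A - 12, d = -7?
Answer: 553/3 ≈ 184.33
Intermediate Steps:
y(A) = 4 - A/3 (y(A) = -(A - 12)/3 = -(-12 + A)/3 = 4 - A/3)
d*(-31 + y(-2)) = -7*(-31 + (4 - ⅓*(-2))) = -7*(-31 + (4 + ⅔)) = -7*(-31 + 14/3) = -7*(-79/3) = 553/3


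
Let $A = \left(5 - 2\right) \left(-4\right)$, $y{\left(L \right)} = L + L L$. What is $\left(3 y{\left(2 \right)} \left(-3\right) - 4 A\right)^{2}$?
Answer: $36$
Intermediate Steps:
$y{\left(L \right)} = L + L^{2}$
$A = -12$ ($A = \left(5 - 2\right) \left(-4\right) = 3 \left(-4\right) = -12$)
$\left(3 y{\left(2 \right)} \left(-3\right) - 4 A\right)^{2} = \left(3 \cdot 2 \left(1 + 2\right) \left(-3\right) - -48\right)^{2} = \left(3 \cdot 2 \cdot 3 \left(-3\right) + 48\right)^{2} = \left(3 \cdot 6 \left(-3\right) + 48\right)^{2} = \left(18 \left(-3\right) + 48\right)^{2} = \left(-54 + 48\right)^{2} = \left(-6\right)^{2} = 36$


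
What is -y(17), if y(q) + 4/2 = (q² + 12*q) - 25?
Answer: -466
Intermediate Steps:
y(q) = -27 + q² + 12*q (y(q) = -2 + ((q² + 12*q) - 25) = -2 + (-25 + q² + 12*q) = -27 + q² + 12*q)
-y(17) = -(-27 + 17² + 12*17) = -(-27 + 289 + 204) = -1*466 = -466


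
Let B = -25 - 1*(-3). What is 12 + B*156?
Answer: -3420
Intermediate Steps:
B = -22 (B = -25 + 3 = -22)
12 + B*156 = 12 - 22*156 = 12 - 3432 = -3420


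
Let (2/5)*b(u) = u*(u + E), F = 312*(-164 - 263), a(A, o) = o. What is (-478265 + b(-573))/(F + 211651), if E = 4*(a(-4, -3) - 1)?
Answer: 730955/156854 ≈ 4.6601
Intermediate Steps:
F = -133224 (F = 312*(-427) = -133224)
E = -16 (E = 4*(-3 - 1) = 4*(-4) = -16)
b(u) = 5*u*(-16 + u)/2 (b(u) = 5*(u*(u - 16))/2 = 5*(u*(-16 + u))/2 = 5*u*(-16 + u)/2)
(-478265 + b(-573))/(F + 211651) = (-478265 + (5/2)*(-573)*(-16 - 573))/(-133224 + 211651) = (-478265 + (5/2)*(-573)*(-589))/78427 = (-478265 + 1687485/2)*(1/78427) = (730955/2)*(1/78427) = 730955/156854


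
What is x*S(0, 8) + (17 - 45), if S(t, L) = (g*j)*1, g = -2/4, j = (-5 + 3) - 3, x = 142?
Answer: 327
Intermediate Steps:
j = -5 (j = -2 - 3 = -5)
g = -1/2 (g = -2*1/4 = -1/2 ≈ -0.50000)
S(t, L) = 5/2 (S(t, L) = -1/2*(-5)*1 = (5/2)*1 = 5/2)
x*S(0, 8) + (17 - 45) = 142*(5/2) + (17 - 45) = 355 - 28 = 327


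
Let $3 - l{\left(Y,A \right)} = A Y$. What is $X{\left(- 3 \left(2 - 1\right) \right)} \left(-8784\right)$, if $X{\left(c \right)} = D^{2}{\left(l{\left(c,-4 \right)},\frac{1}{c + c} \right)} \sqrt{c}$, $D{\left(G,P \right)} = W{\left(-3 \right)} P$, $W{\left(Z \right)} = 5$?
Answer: $- 6100 i \sqrt{3} \approx - 10566.0 i$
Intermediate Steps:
$l{\left(Y,A \right)} = 3 - A Y$
$D{\left(G,P \right)} = 5 P$
$X{\left(c \right)} = \frac{25}{4 c^{\frac{3}{2}}}$ ($X{\left(c \right)} = \left(\frac{5}{c + c}\right)^{2} \sqrt{c} = \left(\frac{5}{2 c}\right)^{2} \sqrt{c} = \frac{25}{4 c^{2}} \sqrt{c} = \frac{25}{4 c^{\frac{3}{2}}}$)
$X{\left(- 3 \left(2 - 1\right) \right)} \left(-8784\right) = \frac{25}{4 \left(- 3 i \sqrt{3} \left(2 - 1\right)^{\frac{3}{2}}\right)} \left(-8784\right) = \frac{25}{4 \left(- 3 i \sqrt{3}\right)} \left(-8784\right) = \frac{25 \frac{i \sqrt{3}}{9}}{4} \left(-8784\right) = \frac{25 i \sqrt{3}}{36} \left(-8784\right) = - 6100 i \sqrt{3}$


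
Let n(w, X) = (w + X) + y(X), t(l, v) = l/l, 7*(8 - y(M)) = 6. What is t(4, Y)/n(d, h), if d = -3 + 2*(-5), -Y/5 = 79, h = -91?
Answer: -7/678 ≈ -0.010324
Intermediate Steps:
Y = -395 (Y = -5*79 = -395)
y(M) = 50/7 (y(M) = 8 - ⅐*6 = 8 - 6/7 = 50/7)
t(l, v) = 1
d = -13 (d = -3 - 10 = -13)
n(w, X) = 50/7 + X + w (n(w, X) = (w + X) + 50/7 = (X + w) + 50/7 = 50/7 + X + w)
t(4, Y)/n(d, h) = 1/(50/7 - 91 - 13) = 1/(-678/7) = 1*(-7/678) = -7/678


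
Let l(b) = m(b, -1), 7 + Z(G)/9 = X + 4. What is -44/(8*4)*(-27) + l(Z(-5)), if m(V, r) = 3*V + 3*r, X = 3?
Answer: 273/8 ≈ 34.125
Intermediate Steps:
Z(G) = 0 (Z(G) = -63 + 9*(3 + 4) = -63 + 9*7 = -63 + 63 = 0)
l(b) = -3 + 3*b (l(b) = 3*b + 3*(-1) = 3*b - 3 = -3 + 3*b)
-44/(8*4)*(-27) + l(Z(-5)) = -44/(8*4)*(-27) + (-3 + 3*0) = -44/32*(-27) + (-3 + 0) = -44*1/32*(-27) - 3 = -11/8*(-27) - 3 = 297/8 - 3 = 273/8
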